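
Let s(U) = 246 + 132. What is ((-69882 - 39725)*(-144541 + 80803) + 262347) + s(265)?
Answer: 6986393691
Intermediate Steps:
s(U) = 378
((-69882 - 39725)*(-144541 + 80803) + 262347) + s(265) = ((-69882 - 39725)*(-144541 + 80803) + 262347) + 378 = (-109607*(-63738) + 262347) + 378 = (6986130966 + 262347) + 378 = 6986393313 + 378 = 6986393691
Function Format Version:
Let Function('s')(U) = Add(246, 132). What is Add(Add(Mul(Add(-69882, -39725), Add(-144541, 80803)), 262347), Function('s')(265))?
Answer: 6986393691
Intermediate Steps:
Function('s')(U) = 378
Add(Add(Mul(Add(-69882, -39725), Add(-144541, 80803)), 262347), Function('s')(265)) = Add(Add(Mul(Add(-69882, -39725), Add(-144541, 80803)), 262347), 378) = Add(Add(Mul(-109607, -63738), 262347), 378) = Add(Add(6986130966, 262347), 378) = Add(6986393313, 378) = 6986393691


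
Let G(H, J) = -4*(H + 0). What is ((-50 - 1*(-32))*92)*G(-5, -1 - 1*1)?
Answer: -33120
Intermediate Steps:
G(H, J) = -4*H
((-50 - 1*(-32))*92)*G(-5, -1 - 1*1) = ((-50 - 1*(-32))*92)*(-4*(-5)) = ((-50 + 32)*92)*20 = -18*92*20 = -1656*20 = -33120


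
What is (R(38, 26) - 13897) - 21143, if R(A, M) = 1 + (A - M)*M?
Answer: -34727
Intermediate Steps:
R(A, M) = 1 + M*(A - M)
(R(38, 26) - 13897) - 21143 = ((1 - 1*26² + 38*26) - 13897) - 21143 = ((1 - 1*676 + 988) - 13897) - 21143 = ((1 - 676 + 988) - 13897) - 21143 = (313 - 13897) - 21143 = -13584 - 21143 = -34727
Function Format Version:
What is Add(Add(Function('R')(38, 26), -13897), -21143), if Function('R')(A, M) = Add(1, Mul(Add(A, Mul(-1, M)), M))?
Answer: -34727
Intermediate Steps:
Function('R')(A, M) = Add(1, Mul(M, Add(A, Mul(-1, M))))
Add(Add(Function('R')(38, 26), -13897), -21143) = Add(Add(Add(1, Mul(-1, Pow(26, 2)), Mul(38, 26)), -13897), -21143) = Add(Add(Add(1, Mul(-1, 676), 988), -13897), -21143) = Add(Add(Add(1, -676, 988), -13897), -21143) = Add(Add(313, -13897), -21143) = Add(-13584, -21143) = -34727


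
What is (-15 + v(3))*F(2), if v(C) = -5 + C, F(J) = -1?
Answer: 17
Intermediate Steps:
(-15 + v(3))*F(2) = (-15 + (-5 + 3))*(-1) = (-15 - 2)*(-1) = -17*(-1) = 17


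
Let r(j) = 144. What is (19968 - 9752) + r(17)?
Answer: 10360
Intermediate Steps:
(19968 - 9752) + r(17) = (19968 - 9752) + 144 = 10216 + 144 = 10360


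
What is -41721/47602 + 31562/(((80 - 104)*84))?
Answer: -396630965/23991408 ≈ -16.532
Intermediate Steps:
-41721/47602 + 31562/(((80 - 104)*84)) = -41721*1/47602 + 31562/((-24*84)) = -41721/47602 + 31562/(-2016) = -41721/47602 + 31562*(-1/2016) = -41721/47602 - 15781/1008 = -396630965/23991408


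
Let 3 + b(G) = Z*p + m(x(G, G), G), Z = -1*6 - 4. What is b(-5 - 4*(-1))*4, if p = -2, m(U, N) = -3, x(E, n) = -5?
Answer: 56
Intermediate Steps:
Z = -10 (Z = -6 - 4 = -10)
b(G) = 14 (b(G) = -3 + (-10*(-2) - 3) = -3 + (20 - 3) = -3 + 17 = 14)
b(-5 - 4*(-1))*4 = 14*4 = 56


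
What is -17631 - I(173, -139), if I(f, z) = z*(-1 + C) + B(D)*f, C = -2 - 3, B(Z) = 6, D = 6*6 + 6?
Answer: -19503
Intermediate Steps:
D = 42 (D = 36 + 6 = 42)
C = -5
I(f, z) = -6*z + 6*f (I(f, z) = z*(-1 - 5) + 6*f = z*(-6) + 6*f = -6*z + 6*f)
-17631 - I(173, -139) = -17631 - (-6*(-139) + 6*173) = -17631 - (834 + 1038) = -17631 - 1*1872 = -17631 - 1872 = -19503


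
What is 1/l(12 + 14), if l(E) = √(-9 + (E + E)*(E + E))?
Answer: √55/385 ≈ 0.019263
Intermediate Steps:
l(E) = √(-9 + 4*E²) (l(E) = √(-9 + (2*E)*(2*E)) = √(-9 + 4*E²))
1/l(12 + 14) = 1/(√(-9 + 4*(12 + 14)²)) = 1/(√(-9 + 4*26²)) = 1/(√(-9 + 4*676)) = 1/(√(-9 + 2704)) = 1/(√2695) = 1/(7*√55) = √55/385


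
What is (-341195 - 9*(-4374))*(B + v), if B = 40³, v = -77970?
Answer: 4216551130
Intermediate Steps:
B = 64000
(-341195 - 9*(-4374))*(B + v) = (-341195 - 9*(-4374))*(64000 - 77970) = (-341195 + 39366)*(-13970) = -301829*(-13970) = 4216551130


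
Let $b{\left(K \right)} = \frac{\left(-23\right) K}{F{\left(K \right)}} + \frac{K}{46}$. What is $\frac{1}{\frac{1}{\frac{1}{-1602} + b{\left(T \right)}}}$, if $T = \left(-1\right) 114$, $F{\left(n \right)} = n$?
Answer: $- \frac{938795}{36846} \approx -25.479$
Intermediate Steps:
$T = -114$
$b{\left(K \right)} = -23 + \frac{K}{46}$ ($b{\left(K \right)} = \frac{\left(-23\right) K}{K} + \frac{K}{46} = -23 + K \frac{1}{46} = -23 + \frac{K}{46}$)
$\frac{1}{\frac{1}{\frac{1}{-1602} + b{\left(T \right)}}} = \frac{1}{\frac{1}{\frac{1}{-1602} + \left(-23 + \frac{1}{46} \left(-114\right)\right)}} = \frac{1}{\frac{1}{- \frac{1}{1602} - \frac{586}{23}}} = \frac{1}{\frac{1}{- \frac{938795}{36846}}} = \frac{1}{- \frac{36846}{938795}} = - \frac{938795}{36846}$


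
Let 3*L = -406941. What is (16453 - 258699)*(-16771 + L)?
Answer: 36922650828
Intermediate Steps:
L = -135647 (L = (1/3)*(-406941) = -135647)
(16453 - 258699)*(-16771 + L) = (16453 - 258699)*(-16771 - 135647) = -242246*(-152418) = 36922650828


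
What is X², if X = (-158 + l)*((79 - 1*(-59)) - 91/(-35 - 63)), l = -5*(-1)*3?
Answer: 77359078225/196 ≈ 3.9469e+8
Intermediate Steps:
l = 15 (l = 5*3 = 15)
X = -278135/14 (X = (-158 + 15)*((79 - 1*(-59)) - 91/(-35 - 63)) = -143*((79 + 59) - 91/(-98)) = -143*(138 - 91*(-1/98)) = -143*(138 + 13/14) = -143*1945/14 = -278135/14 ≈ -19867.)
X² = (-278135/14)² = 77359078225/196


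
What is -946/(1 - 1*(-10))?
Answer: -86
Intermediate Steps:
-946/(1 - 1*(-10)) = -946/(1 + 10) = -946/11 = -946*1/11 = -86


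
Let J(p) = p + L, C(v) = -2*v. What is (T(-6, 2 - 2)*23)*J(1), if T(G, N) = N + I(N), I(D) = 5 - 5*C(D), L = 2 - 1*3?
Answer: 0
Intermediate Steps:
L = -1 (L = 2 - 3 = -1)
J(p) = -1 + p (J(p) = p - 1 = -1 + p)
I(D) = 5 + 10*D (I(D) = 5 - (-10)*D = 5 + 10*D)
T(G, N) = 5 + 11*N (T(G, N) = N + (5 + 10*N) = 5 + 11*N)
(T(-6, 2 - 2)*23)*J(1) = ((5 + 11*(2 - 2))*23)*(-1 + 1) = ((5 + 11*0)*23)*0 = ((5 + 0)*23)*0 = (5*23)*0 = 115*0 = 0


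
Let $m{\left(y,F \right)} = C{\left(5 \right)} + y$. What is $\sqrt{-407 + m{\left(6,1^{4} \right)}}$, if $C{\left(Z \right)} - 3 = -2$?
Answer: $20 i \approx 20.0 i$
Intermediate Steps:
$C{\left(Z \right)} = 1$ ($C{\left(Z \right)} = 3 - 2 = 1$)
$m{\left(y,F \right)} = 1 + y$
$\sqrt{-407 + m{\left(6,1^{4} \right)}} = \sqrt{-407 + \left(1 + 6\right)} = \sqrt{-407 + 7} = \sqrt{-400} = 20 i$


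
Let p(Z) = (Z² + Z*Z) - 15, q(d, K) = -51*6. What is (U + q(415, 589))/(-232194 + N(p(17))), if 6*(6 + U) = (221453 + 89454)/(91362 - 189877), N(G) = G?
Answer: 184730987/136914767790 ≈ 0.0013492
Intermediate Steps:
q(d, K) = -306
p(Z) = -15 + 2*Z² (p(Z) = (Z² + Z²) - 15 = 2*Z² - 15 = -15 + 2*Z²)
U = -3857447/591090 (U = -6 + ((221453 + 89454)/(91362 - 189877))/6 = -6 + (310907/(-98515))/6 = -6 + (310907*(-1/98515))/6 = -6 + (⅙)*(-310907/98515) = -6 - 310907/591090 = -3857447/591090 ≈ -6.5260)
(U + q(415, 589))/(-232194 + N(p(17))) = (-3857447/591090 - 306)/(-232194 + (-15 + 2*17²)) = -184730987/(591090*(-232194 + (-15 + 2*289))) = -184730987/(591090*(-232194 + (-15 + 578))) = -184730987/(591090*(-232194 + 563)) = -184730987/591090/(-231631) = -184730987/591090*(-1/231631) = 184730987/136914767790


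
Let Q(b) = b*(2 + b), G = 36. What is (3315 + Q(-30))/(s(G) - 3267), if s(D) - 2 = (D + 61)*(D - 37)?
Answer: -4155/3362 ≈ -1.2359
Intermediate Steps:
s(D) = 2 + (-37 + D)*(61 + D) (s(D) = 2 + (D + 61)*(D - 37) = 2 + (61 + D)*(-37 + D) = 2 + (-37 + D)*(61 + D))
(3315 + Q(-30))/(s(G) - 3267) = (3315 - 30*(2 - 30))/((-2255 + 36² + 24*36) - 3267) = (3315 - 30*(-28))/((-2255 + 1296 + 864) - 3267) = (3315 + 840)/(-95 - 3267) = 4155/(-3362) = 4155*(-1/3362) = -4155/3362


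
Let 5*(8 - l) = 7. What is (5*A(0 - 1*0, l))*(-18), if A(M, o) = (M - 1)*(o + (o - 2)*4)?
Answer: 2250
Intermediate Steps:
l = 33/5 (l = 8 - ⅕*7 = 8 - 7/5 = 33/5 ≈ 6.6000)
A(M, o) = (-1 + M)*(-8 + 5*o) (A(M, o) = (-1 + M)*(o + (-2 + o)*4) = (-1 + M)*(o + (-8 + 4*o)) = (-1 + M)*(-8 + 5*o))
(5*A(0 - 1*0, l))*(-18) = (5*(8 - 8*(0 - 1*0) - 5*33/5 + 5*(0 - 1*0)*(33/5)))*(-18) = (5*(8 - 8*(0 + 0) - 33 + 5*(0 + 0)*(33/5)))*(-18) = (5*(8 - 8*0 - 33 + 5*0*(33/5)))*(-18) = (5*(8 + 0 - 33 + 0))*(-18) = (5*(-25))*(-18) = -125*(-18) = 2250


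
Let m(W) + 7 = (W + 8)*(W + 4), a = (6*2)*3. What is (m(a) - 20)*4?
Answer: 6932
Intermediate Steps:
a = 36 (a = 12*3 = 36)
m(W) = -7 + (4 + W)*(8 + W) (m(W) = -7 + (W + 8)*(W + 4) = -7 + (8 + W)*(4 + W) = -7 + (4 + W)*(8 + W))
(m(a) - 20)*4 = ((25 + 36² + 12*36) - 20)*4 = ((25 + 1296 + 432) - 20)*4 = (1753 - 20)*4 = 1733*4 = 6932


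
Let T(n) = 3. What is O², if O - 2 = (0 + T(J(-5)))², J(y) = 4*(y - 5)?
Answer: 121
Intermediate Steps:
J(y) = -20 + 4*y (J(y) = 4*(-5 + y) = -20 + 4*y)
O = 11 (O = 2 + (0 + 3)² = 2 + 3² = 2 + 9 = 11)
O² = 11² = 121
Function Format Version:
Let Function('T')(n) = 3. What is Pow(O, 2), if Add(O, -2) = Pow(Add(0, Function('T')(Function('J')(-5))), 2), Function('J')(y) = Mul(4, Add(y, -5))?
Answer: 121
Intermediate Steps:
Function('J')(y) = Add(-20, Mul(4, y)) (Function('J')(y) = Mul(4, Add(-5, y)) = Add(-20, Mul(4, y)))
O = 11 (O = Add(2, Pow(Add(0, 3), 2)) = Add(2, Pow(3, 2)) = Add(2, 9) = 11)
Pow(O, 2) = Pow(11, 2) = 121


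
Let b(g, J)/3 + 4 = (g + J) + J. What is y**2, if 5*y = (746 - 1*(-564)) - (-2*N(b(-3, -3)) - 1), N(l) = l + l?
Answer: 53361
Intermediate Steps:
b(g, J) = -12 + 3*g + 6*J (b(g, J) = -12 + 3*((g + J) + J) = -12 + 3*((J + g) + J) = -12 + 3*(g + 2*J) = -12 + (3*g + 6*J) = -12 + 3*g + 6*J)
N(l) = 2*l
y = 231 (y = ((746 - 1*(-564)) - (-4*(-12 + 3*(-3) + 6*(-3)) - 1))/5 = ((746 + 564) - (-4*(-12 - 9 - 18) - 1))/5 = (1310 - (-4*(-39) - 1))/5 = (1310 - (-2*(-78) - 1))/5 = (1310 - (156 - 1))/5 = (1310 - 1*155)/5 = (1310 - 155)/5 = (1/5)*1155 = 231)
y**2 = 231**2 = 53361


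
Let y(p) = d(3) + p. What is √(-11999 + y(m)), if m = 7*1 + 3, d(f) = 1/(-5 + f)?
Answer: I*√47958/2 ≈ 109.5*I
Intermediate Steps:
m = 10 (m = 7 + 3 = 10)
y(p) = -½ + p (y(p) = 1/(-5 + 3) + p = 1/(-2) + p = -½ + p)
√(-11999 + y(m)) = √(-11999 + (-½ + 10)) = √(-11999 + 19/2) = √(-23979/2) = I*√47958/2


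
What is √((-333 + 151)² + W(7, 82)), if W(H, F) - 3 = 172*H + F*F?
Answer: √41055 ≈ 202.62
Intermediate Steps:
W(H, F) = 3 + F² + 172*H (W(H, F) = 3 + (172*H + F*F) = 3 + (172*H + F²) = 3 + (F² + 172*H) = 3 + F² + 172*H)
√((-333 + 151)² + W(7, 82)) = √((-333 + 151)² + (3 + 82² + 172*7)) = √((-182)² + (3 + 6724 + 1204)) = √(33124 + 7931) = √41055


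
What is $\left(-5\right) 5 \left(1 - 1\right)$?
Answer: $0$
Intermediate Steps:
$\left(-5\right) 5 \left(1 - 1\right) = \left(-25\right) 0 = 0$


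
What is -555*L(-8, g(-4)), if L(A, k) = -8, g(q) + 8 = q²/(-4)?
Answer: 4440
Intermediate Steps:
g(q) = -8 - q²/4 (g(q) = -8 + q²/(-4) = -8 + q²*(-¼) = -8 - q²/4)
-555*L(-8, g(-4)) = -555*(-8) = 4440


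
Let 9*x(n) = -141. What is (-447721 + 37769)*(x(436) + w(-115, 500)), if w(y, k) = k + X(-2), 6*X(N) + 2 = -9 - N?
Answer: -593815472/3 ≈ -1.9794e+8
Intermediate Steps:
x(n) = -47/3 (x(n) = (1/9)*(-141) = -47/3)
X(N) = -11/6 - N/6 (X(N) = -1/3 + (-9 - N)/6 = -1/3 + (-3/2 - N/6) = -11/6 - N/6)
w(y, k) = -3/2 + k (w(y, k) = k + (-11/6 - 1/6*(-2)) = k + (-11/6 + 1/3) = k - 3/2 = -3/2 + k)
(-447721 + 37769)*(x(436) + w(-115, 500)) = (-447721 + 37769)*(-47/3 + (-3/2 + 500)) = -409952*(-47/3 + 997/2) = -409952*2897/6 = -593815472/3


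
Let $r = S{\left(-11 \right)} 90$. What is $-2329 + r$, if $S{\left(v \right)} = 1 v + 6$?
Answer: $-2779$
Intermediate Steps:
$S{\left(v \right)} = 6 + v$ ($S{\left(v \right)} = v + 6 = 6 + v$)
$r = -450$ ($r = \left(6 - 11\right) 90 = \left(-5\right) 90 = -450$)
$-2329 + r = -2329 - 450 = -2779$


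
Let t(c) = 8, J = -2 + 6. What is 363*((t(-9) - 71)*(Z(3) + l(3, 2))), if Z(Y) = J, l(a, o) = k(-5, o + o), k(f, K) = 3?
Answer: -160083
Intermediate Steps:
J = 4
l(a, o) = 3
Z(Y) = 4
363*((t(-9) - 71)*(Z(3) + l(3, 2))) = 363*((8 - 71)*(4 + 3)) = 363*(-63*7) = 363*(-441) = -160083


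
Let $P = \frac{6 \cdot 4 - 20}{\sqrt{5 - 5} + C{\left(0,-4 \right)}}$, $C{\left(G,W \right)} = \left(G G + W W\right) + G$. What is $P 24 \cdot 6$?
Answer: $36$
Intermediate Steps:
$C{\left(G,W \right)} = G + G^{2} + W^{2}$ ($C{\left(G,W \right)} = \left(G^{2} + W^{2}\right) + G = G + G^{2} + W^{2}$)
$P = \frac{1}{4}$ ($P = \frac{6 \cdot 4 - 20}{\sqrt{5 - 5} + \left(0 + 0^{2} + \left(-4\right)^{2}\right)} = \frac{24 - 20}{\sqrt{0} + \left(0 + 0 + 16\right)} = \frac{4}{0 + 16} = \frac{4}{16} = 4 \cdot \frac{1}{16} = \frac{1}{4} \approx 0.25$)
$P 24 \cdot 6 = \frac{1}{4} \cdot 24 \cdot 6 = 6 \cdot 6 = 36$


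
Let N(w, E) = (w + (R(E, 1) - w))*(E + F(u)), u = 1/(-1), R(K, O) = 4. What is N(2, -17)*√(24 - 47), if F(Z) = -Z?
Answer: -64*I*√23 ≈ -306.93*I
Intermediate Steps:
u = -1
N(w, E) = 4 + 4*E (N(w, E) = (w + (4 - w))*(E - 1*(-1)) = 4*(E + 1) = 4*(1 + E) = 4 + 4*E)
N(2, -17)*√(24 - 47) = (4 + 4*(-17))*√(24 - 47) = (4 - 68)*√(-23) = -64*I*√23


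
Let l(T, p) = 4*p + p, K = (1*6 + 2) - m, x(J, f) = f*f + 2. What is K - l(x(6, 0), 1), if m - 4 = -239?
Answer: 238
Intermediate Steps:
m = -235 (m = 4 - 239 = -235)
x(J, f) = 2 + f**2 (x(J, f) = f**2 + 2 = 2 + f**2)
K = 243 (K = (1*6 + 2) - 1*(-235) = (6 + 2) + 235 = 8 + 235 = 243)
l(T, p) = 5*p
K - l(x(6, 0), 1) = 243 - 5 = 238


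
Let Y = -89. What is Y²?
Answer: 7921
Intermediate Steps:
Y² = (-89)² = 7921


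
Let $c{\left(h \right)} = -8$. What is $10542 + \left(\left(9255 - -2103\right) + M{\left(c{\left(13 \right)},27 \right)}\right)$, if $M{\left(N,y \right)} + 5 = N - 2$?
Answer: $21885$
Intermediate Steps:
$M{\left(N,y \right)} = -7 + N$ ($M{\left(N,y \right)} = -5 + \left(N - 2\right) = -5 + \left(-2 + N\right) = -7 + N$)
$10542 + \left(\left(9255 - -2103\right) + M{\left(c{\left(13 \right)},27 \right)}\right) = 10542 + \left(\left(9255 - -2103\right) - 15\right) = 10542 + \left(\left(9255 + 2103\right) - 15\right) = 10542 + \left(11358 - 15\right) = 10542 + 11343 = 21885$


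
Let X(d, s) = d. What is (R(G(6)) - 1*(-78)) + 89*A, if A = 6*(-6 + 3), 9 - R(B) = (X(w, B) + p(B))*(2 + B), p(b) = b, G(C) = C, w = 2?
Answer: -1579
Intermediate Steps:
R(B) = 9 - (2 + B)² (R(B) = 9 - (2 + B)*(2 + B) = 9 - (2 + B)²)
A = -18 (A = 6*(-3) = -18)
(R(G(6)) - 1*(-78)) + 89*A = ((5 - 1*6² - 4*6) - 1*(-78)) + 89*(-18) = ((5 - 1*36 - 24) + 78) - 1602 = ((5 - 36 - 24) + 78) - 1602 = (-55 + 78) - 1602 = 23 - 1602 = -1579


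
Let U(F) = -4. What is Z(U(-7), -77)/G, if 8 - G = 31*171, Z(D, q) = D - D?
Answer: 0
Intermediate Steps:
Z(D, q) = 0
G = -5293 (G = 8 - 31*171 = 8 - 1*5301 = 8 - 5301 = -5293)
Z(U(-7), -77)/G = 0/(-5293) = 0*(-1/5293) = 0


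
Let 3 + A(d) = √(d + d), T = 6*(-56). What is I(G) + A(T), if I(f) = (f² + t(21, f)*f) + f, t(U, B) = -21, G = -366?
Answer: 141273 + 4*I*√42 ≈ 1.4127e+5 + 25.923*I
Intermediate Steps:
T = -336
I(f) = f² - 20*f (I(f) = (f² - 21*f) + f = f² - 20*f)
A(d) = -3 + √2*√d (A(d) = -3 + √(d + d) = -3 + √(2*d) = -3 + √2*√d)
I(G) + A(T) = -366*(-20 - 366) + (-3 + √2*√(-336)) = -366*(-386) + (-3 + √2*(4*I*√21)) = 141276 + (-3 + 4*I*√42) = 141273 + 4*I*√42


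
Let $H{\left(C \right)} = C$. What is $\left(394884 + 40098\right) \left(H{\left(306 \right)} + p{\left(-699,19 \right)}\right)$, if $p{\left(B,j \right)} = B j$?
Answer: $-5643891450$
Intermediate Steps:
$\left(394884 + 40098\right) \left(H{\left(306 \right)} + p{\left(-699,19 \right)}\right) = \left(394884 + 40098\right) \left(306 - 13281\right) = 434982 \left(306 - 13281\right) = 434982 \left(-12975\right) = -5643891450$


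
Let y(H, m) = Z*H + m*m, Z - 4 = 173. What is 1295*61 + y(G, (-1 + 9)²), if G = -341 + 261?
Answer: 68931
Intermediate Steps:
Z = 177 (Z = 4 + 173 = 177)
G = -80
y(H, m) = m² + 177*H (y(H, m) = 177*H + m*m = 177*H + m² = m² + 177*H)
1295*61 + y(G, (-1 + 9)²) = 1295*61 + (((-1 + 9)²)² + 177*(-80)) = 78995 + ((8²)² - 14160) = 78995 + (64² - 14160) = 78995 + (4096 - 14160) = 78995 - 10064 = 68931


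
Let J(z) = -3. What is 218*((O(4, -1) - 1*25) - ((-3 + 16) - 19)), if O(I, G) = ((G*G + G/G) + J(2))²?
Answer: -3924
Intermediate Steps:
O(I, G) = (-2 + G²)² (O(I, G) = ((G*G + G/G) - 3)² = ((G² + 1) - 3)² = ((1 + G²) - 3)² = (-2 + G²)²)
218*((O(4, -1) - 1*25) - ((-3 + 16) - 19)) = 218*(((-2 + (-1)²)² - 1*25) - ((-3 + 16) - 19)) = 218*(((-2 + 1)² - 25) - (13 - 19)) = 218*(((-1)² - 25) - 1*(-6)) = 218*((1 - 25) + 6) = 218*(-24 + 6) = 218*(-18) = -3924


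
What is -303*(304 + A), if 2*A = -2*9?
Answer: -89385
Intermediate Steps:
A = -9 (A = (-2*9)/2 = (½)*(-18) = -9)
-303*(304 + A) = -303*(304 - 9) = -303*295 = -89385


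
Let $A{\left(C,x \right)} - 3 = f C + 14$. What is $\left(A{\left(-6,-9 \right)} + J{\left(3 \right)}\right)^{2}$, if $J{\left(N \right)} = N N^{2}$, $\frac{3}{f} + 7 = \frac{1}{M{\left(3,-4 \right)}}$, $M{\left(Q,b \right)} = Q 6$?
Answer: $\frac{33918976}{15625} \approx 2170.8$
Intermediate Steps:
$M{\left(Q,b \right)} = 6 Q$
$f = - \frac{54}{125}$ ($f = \frac{3}{-7 + \frac{1}{6 \cdot 3}} = \frac{3}{-7 + \frac{1}{18}} = \frac{3}{- \frac{125}{18}} = 3 \left(- \frac{18}{125}\right) = - \frac{54}{125} \approx -0.432$)
$J{\left(N \right)} = N^{3}$
$A{\left(C,x \right)} = 17 - \frac{54 C}{125}$ ($A{\left(C,x \right)} = 3 - \left(-14 + \frac{54 C}{125}\right) = 17 - \frac{54 C}{125}$)
$\left(A{\left(-6,-9 \right)} + J{\left(3 \right)}\right)^{2} = \left(\left(17 - - \frac{324}{125}\right) + 3^{3}\right)^{2} = \left(\left(17 + \frac{324}{125}\right) + 27\right)^{2} = \left(\frac{2449}{125} + 27\right)^{2} = \left(\frac{5824}{125}\right)^{2} = \frac{33918976}{15625}$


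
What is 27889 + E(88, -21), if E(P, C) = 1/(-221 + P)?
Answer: 3709236/133 ≈ 27889.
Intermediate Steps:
27889 + E(88, -21) = 27889 + 1/(-221 + 88) = 27889 + 1/(-133) = 27889 - 1/133 = 3709236/133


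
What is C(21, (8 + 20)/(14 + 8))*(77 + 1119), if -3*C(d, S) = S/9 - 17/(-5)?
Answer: -2096588/1485 ≈ -1411.8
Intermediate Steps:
C(d, S) = -17/15 - S/27 (C(d, S) = -(S/9 - 17/(-5))/3 = -(S*(⅑) - 17*(-⅕))/3 = -(S/9 + 17/5)/3 = -(17/5 + S/9)/3 = -17/15 - S/27)
C(21, (8 + 20)/(14 + 8))*(77 + 1119) = (-17/15 - (8 + 20)/(27*(14 + 8)))*(77 + 1119) = (-17/15 - 28/(27*22))*1196 = (-17/15 - 1/27*14/11)*1196 = (-17/15 - 14/297)*1196 = -1753/1485*1196 = -2096588/1485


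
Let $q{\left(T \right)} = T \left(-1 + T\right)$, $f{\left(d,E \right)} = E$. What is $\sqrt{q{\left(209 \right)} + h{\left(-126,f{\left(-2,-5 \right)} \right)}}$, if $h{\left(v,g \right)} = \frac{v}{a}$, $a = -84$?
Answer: $\frac{\sqrt{173894}}{2} \approx 208.5$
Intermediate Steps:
$h{\left(v,g \right)} = - \frac{v}{84}$ ($h{\left(v,g \right)} = \frac{v}{-84} = v \left(- \frac{1}{84}\right) = - \frac{v}{84}$)
$\sqrt{q{\left(209 \right)} + h{\left(-126,f{\left(-2,-5 \right)} \right)}} = \sqrt{209 \left(-1 + 209\right) - - \frac{3}{2}} = \sqrt{209 \cdot 208 + \frac{3}{2}} = \sqrt{43472 + \frac{3}{2}} = \sqrt{\frac{86947}{2}} = \frac{\sqrt{173894}}{2}$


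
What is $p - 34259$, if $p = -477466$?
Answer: $-511725$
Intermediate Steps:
$p - 34259 = -477466 - 34259 = -511725$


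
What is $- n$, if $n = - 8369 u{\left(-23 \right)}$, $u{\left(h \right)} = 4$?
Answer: $33476$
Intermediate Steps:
$n = -33476$ ($n = \left(-8369\right) 4 = -33476$)
$- n = \left(-1\right) \left(-33476\right) = 33476$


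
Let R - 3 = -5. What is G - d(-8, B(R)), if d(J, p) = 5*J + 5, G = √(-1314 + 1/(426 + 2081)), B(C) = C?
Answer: 35 + 29*I*√9819919/2507 ≈ 35.0 + 36.249*I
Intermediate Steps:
R = -2 (R = 3 - 5 = -2)
G = 29*I*√9819919/2507 (G = √(-1314 + 1/2507) = √(-3294197/2507) = 29*I*√9819919/2507 ≈ 36.249*I)
d(J, p) = 5 + 5*J
G - d(-8, B(R)) = 29*I*√9819919/2507 - (5 + 5*(-8)) = 29*I*√9819919/2507 - (5 - 40) = 29*I*√9819919/2507 - 1*(-35) = 29*I*√9819919/2507 + 35 = 35 + 29*I*√9819919/2507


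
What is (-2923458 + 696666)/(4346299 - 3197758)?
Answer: -742264/382847 ≈ -1.9388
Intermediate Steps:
(-2923458 + 696666)/(4346299 - 3197758) = -2226792/1148541 = -2226792*1/1148541 = -742264/382847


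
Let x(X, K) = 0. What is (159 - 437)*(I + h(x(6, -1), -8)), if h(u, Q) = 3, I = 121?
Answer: -34472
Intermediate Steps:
(159 - 437)*(I + h(x(6, -1), -8)) = (159 - 437)*(121 + 3) = -278*124 = -34472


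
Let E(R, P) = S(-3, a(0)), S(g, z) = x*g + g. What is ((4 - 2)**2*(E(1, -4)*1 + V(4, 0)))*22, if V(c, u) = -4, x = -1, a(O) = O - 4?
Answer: -352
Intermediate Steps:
a(O) = -4 + O
S(g, z) = 0 (S(g, z) = -g + g = 0)
E(R, P) = 0
((4 - 2)**2*(E(1, -4)*1 + V(4, 0)))*22 = ((4 - 2)**2*(0*1 - 4))*22 = (2**2*(0 - 4))*22 = (4*(-4))*22 = -16*22 = -352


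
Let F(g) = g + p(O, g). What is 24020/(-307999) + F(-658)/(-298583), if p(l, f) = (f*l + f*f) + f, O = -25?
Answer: -145185699562/91963265417 ≈ -1.5787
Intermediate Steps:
p(l, f) = f + f² + f*l (p(l, f) = (f*l + f²) + f = (f² + f*l) + f = f + f² + f*l)
F(g) = g + g*(-24 + g) (F(g) = g + g*(1 + g - 25) = g + g*(-24 + g))
24020/(-307999) + F(-658)/(-298583) = 24020/(-307999) - 658*(-23 - 658)/(-298583) = 24020*(-1/307999) - 658*(-681)*(-1/298583) = -24020/307999 + 448098*(-1/298583) = -24020/307999 - 448098/298583 = -145185699562/91963265417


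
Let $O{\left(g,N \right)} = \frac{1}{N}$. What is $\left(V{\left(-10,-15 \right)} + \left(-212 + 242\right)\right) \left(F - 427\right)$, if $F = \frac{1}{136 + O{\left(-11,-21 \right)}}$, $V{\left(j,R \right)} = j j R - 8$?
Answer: $\frac{1801776592}{2855} \approx 6.311 \cdot 10^{5}$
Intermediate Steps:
$V{\left(j,R \right)} = -8 + R j^{2}$ ($V{\left(j,R \right)} = j^{2} R - 8 = R j^{2} - 8 = -8 + R j^{2}$)
$F = \frac{21}{2855}$ ($F = \frac{1}{136 + \frac{1}{-21}} = \frac{1}{136 - \frac{1}{21}} = \frac{1}{\frac{2855}{21}} = \frac{21}{2855} \approx 0.0073555$)
$\left(V{\left(-10,-15 \right)} + \left(-212 + 242\right)\right) \left(F - 427\right) = \left(\left(-8 - 15 \left(-10\right)^{2}\right) + \left(-212 + 242\right)\right) \left(\frac{21}{2855} - 427\right) = \left(\left(-8 - 1500\right) + 30\right) \left(- \frac{1219064}{2855}\right) = \left(-1508 + 30\right) \left(- \frac{1219064}{2855}\right) = \left(-1478\right) \left(- \frac{1219064}{2855}\right) = \frac{1801776592}{2855}$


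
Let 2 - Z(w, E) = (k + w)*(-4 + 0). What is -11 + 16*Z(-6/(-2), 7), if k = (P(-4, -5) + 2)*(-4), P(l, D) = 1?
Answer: -555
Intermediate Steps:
k = -12 (k = (1 + 2)*(-4) = 3*(-4) = -12)
Z(w, E) = -46 + 4*w (Z(w, E) = 2 - (-12 + w)*(-4 + 0) = 2 - (-12 + w)*(-4) = 2 - (48 - 4*w) = 2 + (-48 + 4*w) = -46 + 4*w)
-11 + 16*Z(-6/(-2), 7) = -11 + 16*(-46 + 4*(-6/(-2))) = -11 + 16*(-46 + 4*(-6*(-½))) = -11 + 16*(-46 + 4*3) = -11 + 16*(-46 + 12) = -11 + 16*(-34) = -11 - 544 = -555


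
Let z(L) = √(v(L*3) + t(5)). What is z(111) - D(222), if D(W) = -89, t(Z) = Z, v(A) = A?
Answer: 89 + 13*√2 ≈ 107.38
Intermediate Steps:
z(L) = √(5 + 3*L) (z(L) = √(L*3 + 5) = √(3*L + 5) = √(5 + 3*L))
z(111) - D(222) = √(5 + 3*111) - 1*(-89) = √(5 + 333) + 89 = √338 + 89 = 13*√2 + 89 = 89 + 13*√2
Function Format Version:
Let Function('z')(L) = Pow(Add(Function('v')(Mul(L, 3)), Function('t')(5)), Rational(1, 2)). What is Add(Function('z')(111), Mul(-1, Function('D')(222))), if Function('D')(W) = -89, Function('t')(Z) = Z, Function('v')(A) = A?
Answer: Add(89, Mul(13, Pow(2, Rational(1, 2)))) ≈ 107.38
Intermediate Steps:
Function('z')(L) = Pow(Add(5, Mul(3, L)), Rational(1, 2)) (Function('z')(L) = Pow(Add(Mul(L, 3), 5), Rational(1, 2)) = Pow(Add(Mul(3, L), 5), Rational(1, 2)) = Pow(Add(5, Mul(3, L)), Rational(1, 2)))
Add(Function('z')(111), Mul(-1, Function('D')(222))) = Add(Pow(Add(5, Mul(3, 111)), Rational(1, 2)), Mul(-1, -89)) = Add(Pow(Add(5, 333), Rational(1, 2)), 89) = Add(Pow(338, Rational(1, 2)), 89) = Add(Mul(13, Pow(2, Rational(1, 2))), 89) = Add(89, Mul(13, Pow(2, Rational(1, 2))))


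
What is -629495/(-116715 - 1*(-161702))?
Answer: -629495/44987 ≈ -13.993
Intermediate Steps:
-629495/(-116715 - 1*(-161702)) = -629495/(-116715 + 161702) = -629495/44987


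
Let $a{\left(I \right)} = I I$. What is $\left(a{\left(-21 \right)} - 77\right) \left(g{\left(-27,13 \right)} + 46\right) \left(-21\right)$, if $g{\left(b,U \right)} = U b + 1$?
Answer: $2323776$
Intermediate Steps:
$a{\left(I \right)} = I^{2}$
$g{\left(b,U \right)} = 1 + U b$
$\left(a{\left(-21 \right)} - 77\right) \left(g{\left(-27,13 \right)} + 46\right) \left(-21\right) = \left(\left(-21\right)^{2} - 77\right) \left(\left(1 + 13 \left(-27\right)\right) + 46\right) \left(-21\right) = \left(441 - 77\right) \left(\left(1 - 351\right) + 46\right) \left(-21\right) = 364 \left(-350 + 46\right) \left(-21\right) = 364 \left(-304\right) \left(-21\right) = \left(-110656\right) \left(-21\right) = 2323776$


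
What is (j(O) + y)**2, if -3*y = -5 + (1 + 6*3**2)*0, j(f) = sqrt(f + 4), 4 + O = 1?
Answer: 64/9 ≈ 7.1111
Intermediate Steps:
O = -3 (O = -4 + 1 = -3)
j(f) = sqrt(4 + f)
y = 5/3 (y = -(-5 + (1 + 6*3**2)*0)/3 = -(-5 + (1 + 6*9)*0)/3 = -(-5 + (1 + 54)*0)/3 = -(-5 + 55*0)/3 = -(-5 + 0)/3 = -1/3*(-5) = 5/3 ≈ 1.6667)
(j(O) + y)**2 = (sqrt(4 - 3) + 5/3)**2 = (sqrt(1) + 5/3)**2 = (1 + 5/3)**2 = (8/3)**2 = 64/9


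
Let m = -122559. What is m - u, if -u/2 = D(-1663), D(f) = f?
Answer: -125885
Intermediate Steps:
u = 3326 (u = -2*(-1663) = 3326)
m - u = -122559 - 1*3326 = -122559 - 3326 = -125885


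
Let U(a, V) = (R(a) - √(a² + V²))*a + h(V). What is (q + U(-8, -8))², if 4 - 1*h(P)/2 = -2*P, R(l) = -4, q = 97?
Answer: 19217 + 13440*√2 ≈ 38224.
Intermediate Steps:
h(P) = 8 + 4*P (h(P) = 8 - (-4)*P = 8 + 4*P)
U(a, V) = 8 + 4*V + a*(-4 - √(V² + a²)) (U(a, V) = (-4 - √(a² + V²))*a + (8 + 4*V) = (-4 - √(V² + a²))*a + (8 + 4*V) = a*(-4 - √(V² + a²)) + (8 + 4*V) = 8 + 4*V + a*(-4 - √(V² + a²)))
(q + U(-8, -8))² = (97 + (8 - 4*(-8) + 4*(-8) - 1*(-8)*√((-8)² + (-8)²)))² = (97 + (8 + 32 - 32 - 1*(-8)*√(64 + 64)))² = (97 + (8 + 32 - 32 - 1*(-8)*√128))² = (97 + (8 + 32 - 32 - 1*(-8)*8*√2))² = (97 + (8 + 32 - 32 + 64*√2))² = (97 + (8 + 64*√2))² = (105 + 64*√2)²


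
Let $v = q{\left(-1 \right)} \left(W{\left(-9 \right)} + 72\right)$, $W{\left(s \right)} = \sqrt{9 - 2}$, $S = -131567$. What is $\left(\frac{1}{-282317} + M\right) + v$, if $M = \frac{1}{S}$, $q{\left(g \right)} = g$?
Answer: $- \frac{2674339667092}{37143600739} - \sqrt{7} \approx -74.646$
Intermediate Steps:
$W{\left(s \right)} = \sqrt{7}$
$M = - \frac{1}{131567}$ ($M = \frac{1}{-131567} = - \frac{1}{131567} \approx -7.6007 \cdot 10^{-6}$)
$v = -72 - \sqrt{7}$ ($v = - (\sqrt{7} + 72) = - (72 + \sqrt{7}) = -72 - \sqrt{7} \approx -74.646$)
$\left(\frac{1}{-282317} + M\right) + v = \left(\frac{1}{-282317} - \frac{1}{131567}\right) - \left(72 + \sqrt{7}\right) = \left(- \frac{1}{282317} - \frac{1}{131567}\right) - \left(72 + \sqrt{7}\right) = - \frac{413884}{37143600739} - \left(72 + \sqrt{7}\right) = - \frac{2674339667092}{37143600739} - \sqrt{7}$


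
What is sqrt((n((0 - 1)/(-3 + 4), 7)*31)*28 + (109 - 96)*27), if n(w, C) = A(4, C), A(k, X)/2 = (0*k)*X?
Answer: 3*sqrt(39) ≈ 18.735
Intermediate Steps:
A(k, X) = 0 (A(k, X) = 2*((0*k)*X) = 2*(0*X) = 2*0 = 0)
n(w, C) = 0
sqrt((n((0 - 1)/(-3 + 4), 7)*31)*28 + (109 - 96)*27) = sqrt((0*31)*28 + (109 - 96)*27) = sqrt(0*28 + 13*27) = sqrt(0 + 351) = sqrt(351) = 3*sqrt(39)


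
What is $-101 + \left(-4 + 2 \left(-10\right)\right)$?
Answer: $-125$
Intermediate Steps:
$-101 + \left(-4 + 2 \left(-10\right)\right) = -101 - 24 = -125$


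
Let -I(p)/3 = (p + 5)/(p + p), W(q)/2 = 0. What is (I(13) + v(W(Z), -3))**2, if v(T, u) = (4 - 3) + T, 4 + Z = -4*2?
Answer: 196/169 ≈ 1.1598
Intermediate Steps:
Z = -12 (Z = -4 - 4*2 = -4 - 8 = -12)
W(q) = 0 (W(q) = 2*0 = 0)
v(T, u) = 1 + T
I(p) = -3*(5 + p)/(2*p) (I(p) = -3*(p + 5)/(p + p) = -3*(5 + p)/(2*p))
(I(13) + v(W(Z), -3))**2 = ((3/2)*(-5 - 1*13)/13 + (1 + 0))**2 = ((3/2)*(1/13)*(-5 - 13) + 1)**2 = ((3/2)*(1/13)*(-18) + 1)**2 = (-27/13 + 1)**2 = (-14/13)**2 = 196/169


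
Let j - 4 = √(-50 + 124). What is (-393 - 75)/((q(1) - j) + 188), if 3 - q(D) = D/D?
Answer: -43524/17261 - 234*√74/17261 ≈ -2.6381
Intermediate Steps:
q(D) = 2 (q(D) = 3 - D/D = 3 - 1*1 = 3 - 1 = 2)
j = 4 + √74 (j = 4 + √(-50 + 124) = 4 + √74 ≈ 12.602)
(-393 - 75)/((q(1) - j) + 188) = (-393 - 75)/((2 - (4 + √74)) + 188) = -468/((2 + (-4 - √74)) + 188) = -468/((-2 - √74) + 188) = -468/(186 - √74)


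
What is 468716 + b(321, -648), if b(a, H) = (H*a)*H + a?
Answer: 135258221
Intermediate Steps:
b(a, H) = a + a*H**2 (b(a, H) = a*H**2 + a = a + a*H**2)
468716 + b(321, -648) = 468716 + 321*(1 + (-648)**2) = 468716 + 321*(1 + 419904) = 468716 + 321*419905 = 468716 + 134789505 = 135258221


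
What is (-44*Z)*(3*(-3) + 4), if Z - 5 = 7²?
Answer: 11880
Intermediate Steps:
Z = 54 (Z = 5 + 7² = 5 + 49 = 54)
(-44*Z)*(3*(-3) + 4) = (-44*54)*(3*(-3) + 4) = -2376*(-9 + 4) = -2376*(-5) = 11880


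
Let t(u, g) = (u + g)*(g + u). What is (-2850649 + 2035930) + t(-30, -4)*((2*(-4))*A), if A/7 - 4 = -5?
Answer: -749983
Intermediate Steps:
A = -7 (A = 28 + 7*(-5) = 28 - 35 = -7)
t(u, g) = (g + u)² (t(u, g) = (g + u)*(g + u) = (g + u)²)
(-2850649 + 2035930) + t(-30, -4)*((2*(-4))*A) = (-2850649 + 2035930) + (-4 - 30)²*((2*(-4))*(-7)) = -814719 + (-34)²*(-8*(-7)) = -814719 + 1156*56 = -814719 + 64736 = -749983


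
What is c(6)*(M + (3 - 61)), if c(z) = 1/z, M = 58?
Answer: 0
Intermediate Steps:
c(z) = 1/z
c(6)*(M + (3 - 61)) = (58 + (3 - 61))/6 = (58 - 58)/6 = (⅙)*0 = 0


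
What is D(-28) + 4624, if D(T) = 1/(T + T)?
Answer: 258943/56 ≈ 4624.0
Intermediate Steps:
D(T) = 1/(2*T)
D(-28) + 4624 = (½)/(-28) + 4624 = (½)*(-1/28) + 4624 = -1/56 + 4624 = 258943/56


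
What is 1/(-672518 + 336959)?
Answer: -1/335559 ≈ -2.9801e-6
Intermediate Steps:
1/(-672518 + 336959) = 1/(-335559) = -1/335559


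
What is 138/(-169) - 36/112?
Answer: -5385/4732 ≈ -1.1380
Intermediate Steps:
138/(-169) - 36/112 = 138*(-1/169) - 36*1/112 = -138/169 - 9/28 = -5385/4732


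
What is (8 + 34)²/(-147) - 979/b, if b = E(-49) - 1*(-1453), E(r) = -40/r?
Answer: -902815/71237 ≈ -12.673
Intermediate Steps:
b = 71237/49 (b = -40/(-49) - 1*(-1453) = -40*(-1/49) + 1453 = 40/49 + 1453 = 71237/49 ≈ 1453.8)
(8 + 34)²/(-147) - 979/b = (8 + 34)²/(-147) - 979/71237/49 = 42²*(-1/147) - 979*49/71237 = 1764*(-1/147) - 47971/71237 = -12 - 47971/71237 = -902815/71237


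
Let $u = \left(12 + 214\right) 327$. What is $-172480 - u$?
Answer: $-246382$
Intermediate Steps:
$u = 73902$ ($u = 226 \cdot 327 = 73902$)
$-172480 - u = -172480 - 73902 = -246382$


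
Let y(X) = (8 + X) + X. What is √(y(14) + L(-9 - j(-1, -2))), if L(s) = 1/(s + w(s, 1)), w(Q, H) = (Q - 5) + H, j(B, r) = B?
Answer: √3595/10 ≈ 5.9958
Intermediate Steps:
y(X) = 8 + 2*X
w(Q, H) = -5 + H + Q (w(Q, H) = (-5 + Q) + H = -5 + H + Q)
L(s) = 1/(-4 + 2*s) (L(s) = 1/(s + (-5 + 1 + s)) = 1/(s + (-4 + s)) = 1/(-4 + 2*s))
√(y(14) + L(-9 - j(-1, -2))) = √((8 + 2*14) + 1/(2*(-2 + (-9 - 1*(-1))))) = √((8 + 28) + 1/(2*(-2 + (-9 + 1)))) = √(36 + 1/(2*(-2 - 8))) = √(36 + (½)/(-10)) = √(36 + (½)*(-⅒)) = √(36 - 1/20) = √(719/20) = √3595/10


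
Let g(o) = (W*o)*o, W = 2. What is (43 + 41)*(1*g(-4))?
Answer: 2688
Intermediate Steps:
g(o) = 2*o² (g(o) = (2*o)*o = 2*o²)
(43 + 41)*(1*g(-4)) = (43 + 41)*(1*(2*(-4)²)) = 84*(1*(2*16)) = 84*(1*32) = 84*32 = 2688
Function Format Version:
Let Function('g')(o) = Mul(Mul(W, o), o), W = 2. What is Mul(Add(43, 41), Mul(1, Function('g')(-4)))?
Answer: 2688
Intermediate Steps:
Function('g')(o) = Mul(2, Pow(o, 2)) (Function('g')(o) = Mul(Mul(2, o), o) = Mul(2, Pow(o, 2)))
Mul(Add(43, 41), Mul(1, Function('g')(-4))) = Mul(Add(43, 41), Mul(1, Mul(2, Pow(-4, 2)))) = Mul(84, Mul(1, Mul(2, 16))) = Mul(84, Mul(1, 32)) = Mul(84, 32) = 2688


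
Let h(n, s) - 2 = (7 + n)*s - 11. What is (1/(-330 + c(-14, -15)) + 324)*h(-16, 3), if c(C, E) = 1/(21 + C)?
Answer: -26931924/2309 ≈ -11664.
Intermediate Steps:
h(n, s) = -9 + s*(7 + n) (h(n, s) = 2 + ((7 + n)*s - 11) = 2 + (s*(7 + n) - 11) = 2 + (-11 + s*(7 + n)) = -9 + s*(7 + n))
(1/(-330 + c(-14, -15)) + 324)*h(-16, 3) = (1/(-330 + 1/(21 - 14)) + 324)*(-9 + 7*3 - 16*3) = (1/(-330 + 1/7) + 324)*(-9 + 21 - 48) = (1/(-330 + ⅐) + 324)*(-36) = (1/(-2309/7) + 324)*(-36) = (-7/2309 + 324)*(-36) = (748109/2309)*(-36) = -26931924/2309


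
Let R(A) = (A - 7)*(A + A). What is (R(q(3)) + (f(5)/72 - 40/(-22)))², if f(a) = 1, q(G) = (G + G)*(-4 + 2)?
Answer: 131480935609/627264 ≈ 2.0961e+5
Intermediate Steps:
q(G) = -4*G (q(G) = (2*G)*(-2) = -4*G)
R(A) = 2*A*(-7 + A) (R(A) = (-7 + A)*(2*A) = 2*A*(-7 + A))
(R(q(3)) + (f(5)/72 - 40/(-22)))² = (2*(-4*3)*(-7 - 4*3) + (1/72 - 40/(-22)))² = (2*(-12)*(-7 - 12) + (1*(1/72) - 40*(-1/22)))² = (2*(-12)*(-19) + (1/72 + 20/11))² = (456 + 1451/792)² = (362603/792)² = 131480935609/627264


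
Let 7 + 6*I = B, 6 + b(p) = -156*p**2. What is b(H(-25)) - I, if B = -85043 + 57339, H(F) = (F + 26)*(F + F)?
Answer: -770775/2 ≈ -3.8539e+5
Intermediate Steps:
H(F) = 2*F*(26 + F) (H(F) = (26 + F)*(2*F) = 2*F*(26 + F))
b(p) = -6 - 156*p**2
B = -27704
I = -9237/2 (I = -7/6 + (1/6)*(-27704) = -7/6 - 13852/3 = -9237/2 ≈ -4618.5)
b(H(-25)) - I = (-6 - 156*2500*(26 - 25)**2) - 1*(-9237/2) = (-6 - 156*(2*(-25)*1)**2) + 9237/2 = (-6 - 156*(-50)**2) + 9237/2 = (-6 - 156*2500) + 9237/2 = (-6 - 390000) + 9237/2 = -390006 + 9237/2 = -770775/2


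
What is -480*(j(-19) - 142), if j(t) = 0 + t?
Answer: 77280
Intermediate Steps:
j(t) = t
-480*(j(-19) - 142) = -480*(-19 - 142) = -480*(-161) = 77280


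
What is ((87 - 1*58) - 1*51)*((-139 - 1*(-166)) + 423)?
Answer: -9900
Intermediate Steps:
((87 - 1*58) - 1*51)*((-139 - 1*(-166)) + 423) = ((87 - 58) - 51)*((-139 + 166) + 423) = (29 - 51)*(27 + 423) = -22*450 = -9900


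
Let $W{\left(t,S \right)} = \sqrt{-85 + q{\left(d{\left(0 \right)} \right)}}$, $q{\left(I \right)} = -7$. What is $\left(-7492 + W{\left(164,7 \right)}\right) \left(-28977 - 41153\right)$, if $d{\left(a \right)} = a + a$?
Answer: $525413960 - 140260 i \sqrt{23} \approx 5.2541 \cdot 10^{8} - 6.7266 \cdot 10^{5} i$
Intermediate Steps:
$d{\left(a \right)} = 2 a$
$W{\left(t,S \right)} = 2 i \sqrt{23}$ ($W{\left(t,S \right)} = \sqrt{-85 - 7} = \sqrt{-92} = 2 i \sqrt{23}$)
$\left(-7492 + W{\left(164,7 \right)}\right) \left(-28977 - 41153\right) = \left(-7492 + 2 i \sqrt{23}\right) \left(-28977 - 41153\right) = \left(-7492 + 2 i \sqrt{23}\right) \left(-70130\right) = 525413960 - 140260 i \sqrt{23}$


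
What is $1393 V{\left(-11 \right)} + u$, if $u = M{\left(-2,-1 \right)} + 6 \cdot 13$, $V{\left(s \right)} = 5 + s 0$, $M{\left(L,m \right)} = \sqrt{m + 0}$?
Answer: $7043 + i \approx 7043.0 + 1.0 i$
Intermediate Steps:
$M{\left(L,m \right)} = \sqrt{m}$
$V{\left(s \right)} = 5$ ($V{\left(s \right)} = 5 + 0 = 5$)
$u = 78 + i$ ($u = \sqrt{-1} + 6 \cdot 13 = i + 78 = 78 + i \approx 78.0 + 1.0 i$)
$1393 V{\left(-11 \right)} + u = 1393 \cdot 5 + \left(78 + i\right) = 6965 + \left(78 + i\right) = 7043 + i$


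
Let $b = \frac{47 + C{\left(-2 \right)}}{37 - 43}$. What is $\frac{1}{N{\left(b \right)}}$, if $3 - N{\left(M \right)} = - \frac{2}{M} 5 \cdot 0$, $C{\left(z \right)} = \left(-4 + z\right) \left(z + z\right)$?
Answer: $\frac{1}{3} \approx 0.33333$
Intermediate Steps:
$C{\left(z \right)} = 2 z \left(-4 + z\right)$ ($C{\left(z \right)} = \left(-4 + z\right) 2 z = 2 z \left(-4 + z\right)$)
$b = - \frac{71}{6}$ ($b = \frac{47 + 2 \left(-2\right) \left(-4 - 2\right)}{37 - 43} = \frac{47 + 2 \left(-2\right) \left(-6\right)}{-6} = \left(47 + 24\right) \left(- \frac{1}{6}\right) = 71 \left(- \frac{1}{6}\right) = - \frac{71}{6} \approx -11.833$)
$N{\left(M \right)} = 3$ ($N{\left(M \right)} = 3 - - \frac{2}{M} 5 \cdot 0 = 3 - - \frac{10}{M} 0 = 3 - 0 = 3 + 0 = 3$)
$\frac{1}{N{\left(b \right)}} = \frac{1}{3}$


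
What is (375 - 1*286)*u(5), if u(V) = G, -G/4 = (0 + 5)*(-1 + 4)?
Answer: -5340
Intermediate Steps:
G = -60 (G = -4*(0 + 5)*(-1 + 4) = -20*3 = -4*15 = -60)
u(V) = -60
(375 - 1*286)*u(5) = (375 - 1*286)*(-60) = (375 - 286)*(-60) = 89*(-60) = -5340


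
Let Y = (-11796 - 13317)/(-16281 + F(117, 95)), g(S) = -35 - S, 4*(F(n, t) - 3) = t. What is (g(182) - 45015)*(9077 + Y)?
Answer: -26698629509552/65017 ≈ -4.1064e+8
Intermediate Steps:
F(n, t) = 3 + t/4
Y = 100452/65017 (Y = (-11796 - 13317)/(-16281 + (3 + (¼)*95)) = -25113/(-16281 + (3 + 95/4)) = -25113/(-16281 + 107/4) = -25113/(-65017/4) = -25113*(-4/65017) = 100452/65017 ≈ 1.5450)
(g(182) - 45015)*(9077 + Y) = ((-35 - 1*182) - 45015)*(9077 + 100452/65017) = ((-35 - 182) - 45015)*(590259761/65017) = (-217 - 45015)*(590259761/65017) = -45232*590259761/65017 = -26698629509552/65017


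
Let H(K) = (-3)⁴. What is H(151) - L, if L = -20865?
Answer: 20946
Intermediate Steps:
H(K) = 81
H(151) - L = 81 - 1*(-20865) = 81 + 20865 = 20946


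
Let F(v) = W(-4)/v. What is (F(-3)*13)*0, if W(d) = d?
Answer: 0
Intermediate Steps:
F(v) = -4/v
(F(-3)*13)*0 = (-4/(-3)*13)*0 = (-4*(-⅓)*13)*0 = ((4/3)*13)*0 = (52/3)*0 = 0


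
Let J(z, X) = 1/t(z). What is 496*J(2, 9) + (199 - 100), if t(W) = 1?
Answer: 595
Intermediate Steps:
J(z, X) = 1 (J(z, X) = 1/1 = 1)
496*J(2, 9) + (199 - 100) = 496*1 + (199 - 100) = 496 + 99 = 595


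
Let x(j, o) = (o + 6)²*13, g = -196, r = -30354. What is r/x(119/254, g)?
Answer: -15177/234650 ≈ -0.064679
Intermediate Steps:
x(j, o) = 13*(6 + o)² (x(j, o) = (6 + o)²*13 = 13*(6 + o)²)
r/x(119/254, g) = -30354*1/(13*(6 - 196)²) = -30354/(13*(-190)²) = -30354/(13*36100) = -30354/469300 = -30354*1/469300 = -15177/234650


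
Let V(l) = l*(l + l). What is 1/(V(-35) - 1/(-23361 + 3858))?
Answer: 19503/47782351 ≈ 0.00040816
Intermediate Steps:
V(l) = 2*l² (V(l) = l*(2*l) = 2*l²)
1/(V(-35) - 1/(-23361 + 3858)) = 1/(2*(-35)² - 1/(-23361 + 3858)) = 1/(2*1225 - 1/(-19503)) = 1/(2450 - 1*(-1/19503)) = 1/(2450 + 1/19503) = 1/(47782351/19503) = 19503/47782351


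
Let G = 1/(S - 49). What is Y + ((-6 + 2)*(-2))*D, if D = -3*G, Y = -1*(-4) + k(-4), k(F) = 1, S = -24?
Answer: 389/73 ≈ 5.3288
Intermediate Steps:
G = -1/73 (G = 1/(-24 - 49) = 1/(-73) = -1/73 ≈ -0.013699)
Y = 5 (Y = -1*(-4) + 1 = 4 + 1 = 5)
D = 3/73 (D = -3*(-1/73) = 3/73 ≈ 0.041096)
Y + ((-6 + 2)*(-2))*D = 5 + ((-6 + 2)*(-2))*(3/73) = 5 - 4*(-2)*(3/73) = 5 + 8*(3/73) = 5 + 24/73 = 389/73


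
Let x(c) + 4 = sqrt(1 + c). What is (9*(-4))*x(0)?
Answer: 108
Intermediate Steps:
x(c) = -4 + sqrt(1 + c)
(9*(-4))*x(0) = (9*(-4))*(-4 + sqrt(1 + 0)) = -36*(-4 + sqrt(1)) = -36*(-4 + 1) = -36*(-3) = 108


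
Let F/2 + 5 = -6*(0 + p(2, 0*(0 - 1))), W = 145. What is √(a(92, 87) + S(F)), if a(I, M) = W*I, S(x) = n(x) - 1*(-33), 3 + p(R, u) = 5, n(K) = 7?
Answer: 2*√3345 ≈ 115.67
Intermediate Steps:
p(R, u) = 2 (p(R, u) = -3 + 5 = 2)
F = -34 (F = -10 + 2*(-6*(0 + 2)) = -10 + 2*(-6*2) = -10 + 2*(-12) = -10 - 24 = -34)
S(x) = 40 (S(x) = 7 - 1*(-33) = 7 + 33 = 40)
a(I, M) = 145*I
√(a(92, 87) + S(F)) = √(145*92 + 40) = √(13340 + 40) = √13380 = 2*√3345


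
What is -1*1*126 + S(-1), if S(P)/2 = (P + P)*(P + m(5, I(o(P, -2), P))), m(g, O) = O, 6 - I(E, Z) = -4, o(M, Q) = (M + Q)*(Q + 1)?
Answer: -162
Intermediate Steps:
o(M, Q) = (1 + Q)*(M + Q) (o(M, Q) = (M + Q)*(1 + Q) = (1 + Q)*(M + Q))
I(E, Z) = 10 (I(E, Z) = 6 - 1*(-4) = 6 + 4 = 10)
S(P) = 4*P*(10 + P) (S(P) = 2*((P + P)*(P + 10)) = 2*((2*P)*(10 + P)) = 2*(2*P*(10 + P)) = 4*P*(10 + P))
-1*1*126 + S(-1) = -1*1*126 + 4*(-1)*(10 - 1) = -1*126 + 4*(-1)*9 = -126 - 36 = -162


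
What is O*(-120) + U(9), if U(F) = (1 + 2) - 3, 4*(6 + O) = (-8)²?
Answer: -1200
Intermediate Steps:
O = 10 (O = -6 + (¼)*(-8)² = -6 + (¼)*64 = -6 + 16 = 10)
U(F) = 0 (U(F) = 3 - 3 = 0)
O*(-120) + U(9) = 10*(-120) + 0 = -1200 + 0 = -1200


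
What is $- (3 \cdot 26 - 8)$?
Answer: $-70$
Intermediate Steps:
$- (3 \cdot 26 - 8) = - (78 - 8) = \left(-1\right) 70 = -70$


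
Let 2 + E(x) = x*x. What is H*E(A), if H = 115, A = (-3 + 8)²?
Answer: 71645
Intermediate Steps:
A = 25 (A = 5² = 25)
E(x) = -2 + x² (E(x) = -2 + x*x = -2 + x²)
H*E(A) = 115*(-2 + 25²) = 115*(-2 + 625) = 115*623 = 71645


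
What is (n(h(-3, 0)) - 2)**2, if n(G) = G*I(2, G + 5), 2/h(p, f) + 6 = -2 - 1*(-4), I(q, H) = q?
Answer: 9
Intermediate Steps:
h(p, f) = -1/2 (h(p, f) = 2/(-6 + (-2 - 1*(-4))) = 2/(-6 + (-2 + 4)) = 2/(-6 + 2) = 2/(-4) = 2*(-1/4) = -1/2)
n(G) = 2*G (n(G) = G*2 = 2*G)
(n(h(-3, 0)) - 2)**2 = (2*(-1/2) - 2)**2 = (-1 - 2)**2 = (-3)**2 = 9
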